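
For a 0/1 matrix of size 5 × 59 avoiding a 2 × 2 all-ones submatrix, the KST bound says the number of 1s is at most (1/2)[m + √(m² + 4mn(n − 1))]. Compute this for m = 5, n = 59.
z(5, 59; 2, 2) ≤ (1/2)[5 + √(5² + 4·5·59·58)] = (1/2)[5 + √68465] = 133.3291

Kővári–Sós–Turán: let r_1, ..., r_5 be the row sums and z = Σ r_i the total number of 1s. Each pair of columns can share at most one row with both entries 1 (else a 2×2 all-ones block appears), so Σ_i C(r_i, 2) ≤ C(59, 2) = 1711. By convexity Σ_i C(r_i, 2) ≥ 5·C(z/5, 2) = z(z − 5)/(2·5), giving z² − 5z − 5·59·58 ≤ 0 and hence z ≤ (1/2)[5 + √(25 + 4·17110)] = (1/2)[5 + √68465] ≈ (1/2)(5 + 261.6582) = 133.3291.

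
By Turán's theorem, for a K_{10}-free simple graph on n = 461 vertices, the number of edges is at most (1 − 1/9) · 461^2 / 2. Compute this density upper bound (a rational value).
Turán density bound = (8/9) · 461^2/2 = 850084/9 ≈ 94453.7778

Turán's theorem: ex(n, K_{r+1}) is achieved by the complete r-partite Turán graph T(n, r) with parts as balanced as possible, and is at most (1 − 1/r) · n^2/2. For r = 9, n = 461: the density bound is (8/9) · 212521/2 = 850084/9 ≈ 94453.7778. The integer-valued extremum is e(T(461, 9)) = 94453, which is strictly less than the density bound 850084/9 since 9 ∤ 461 (the parts of T(461, 9) cannot all be equal).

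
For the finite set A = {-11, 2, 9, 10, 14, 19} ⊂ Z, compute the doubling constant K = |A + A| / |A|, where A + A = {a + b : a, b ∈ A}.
K = |A + A| / |A| = 20/6 = 10/3

Enumerate A + A = {a + b : a, b ∈ A}. With |A| = 6, there are |A|^2 = 36 ordered sum pairs; collecting distinct values, A + A = {-22, -9, -2, -1, 3, 4, 8, 11, 12, 16, 18, 19, 20, 21, 23, 24, 28, 29, 33, 38}, so |A + A| = 20. Thus K = 20/6 = 10/3. For comparison, the minimum possible |A + A| over all 6-element sets is 2·6 − 1 = 11 (so min K = 11/6), attained only by arithmetic progressions.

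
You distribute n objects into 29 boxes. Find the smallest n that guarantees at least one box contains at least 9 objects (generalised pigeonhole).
n = (9 − 1)·29 + 1 = 233

By the generalised pigeonhole principle, to guarantee some box contains ≥ r objects we need more than (r − 1) · k objects total. Threshold: n = (r − 1) · k + 1. With r = 9 and k = 29: n = 8 · 29 + 1 = 232 + 1 = 233. For n = 232 = 8 · 29, we can put exactly 8 objects in every box, avoiding 9 in any single one — so 233 is tight.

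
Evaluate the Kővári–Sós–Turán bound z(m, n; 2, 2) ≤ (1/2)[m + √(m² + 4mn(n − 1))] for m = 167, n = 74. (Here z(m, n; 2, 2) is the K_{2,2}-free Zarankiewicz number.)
z(167, 74; 2, 2) ≤ (1/2)[167 + √(167² + 4·167·74·73)] = (1/2)[167 + √3636425] = 1036.9706

Kővári–Sós–Turán: let r_1, ..., r_167 be the row sums and z = Σ r_i the total number of 1s. Each pair of columns can share at most one row with both entries 1 (else a 2×2 all-ones block appears), so Σ_i C(r_i, 2) ≤ C(74, 2) = 2701. By convexity Σ_i C(r_i, 2) ≥ 167·C(z/167, 2) = z(z − 167)/(2·167), giving z² − 167z − 167·74·73 ≤ 0 and hence z ≤ (1/2)[167 + √(27889 + 4·902134)] = (1/2)[167 + √3636425] ≈ (1/2)(167 + 1906.9413) = 1036.9706.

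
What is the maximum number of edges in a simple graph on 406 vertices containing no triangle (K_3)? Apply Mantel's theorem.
ex(406, K_3) = ⌊406^2/4⌋ = 41209

Mantel (1907): a triangle-free graph on n vertices has at most ⌊n^2/4⌋ edges, with equality for the complete bipartite graph K_{⌊n/2⌋, ⌈n/2⌉}. For n = 406: ⌊406^2/4⌋ = ⌊164836/4⌋ = 41209. The extremal graph is K_{203, 203}, which has 203·203 = 41209 edges.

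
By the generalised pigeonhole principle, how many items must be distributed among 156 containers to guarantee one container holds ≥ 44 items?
n = (44 − 1)·156 + 1 = 6709

By the generalised pigeonhole principle, to guarantee some box contains ≥ r objects we need more than (r − 1) · k objects total. Threshold: n = (r − 1) · k + 1. With r = 44 and k = 156: n = 43 · 156 + 1 = 6708 + 1 = 6709. For n = 6708 = 43 · 156, we can put exactly 43 objects in every box, avoiding 44 in any single one — so 6709 is tight.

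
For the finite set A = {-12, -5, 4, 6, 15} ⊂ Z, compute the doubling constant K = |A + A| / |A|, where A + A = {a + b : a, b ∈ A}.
K = |A + A| / |A| = 14/5

Enumerate A + A = {a + b : a, b ∈ A}. With |A| = 5, there are |A|^2 = 25 ordered sum pairs; collecting distinct values, A + A = {-24, -17, -10, -8, -6, -1, 1, 3, 8, 10, 12, 19, 21, 30}, so |A + A| = 14. Thus K = 14/5. For comparison, the minimum possible |A + A| over all 5-element sets is 2·5 − 1 = 9 (so min K = 9/5), attained only by arithmetic progressions.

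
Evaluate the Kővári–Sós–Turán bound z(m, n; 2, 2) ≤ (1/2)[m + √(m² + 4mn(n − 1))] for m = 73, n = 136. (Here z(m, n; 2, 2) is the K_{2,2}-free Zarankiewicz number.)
z(73, 136; 2, 2) ≤ (1/2)[73 + √(73² + 4·73·136·135)] = (1/2)[73 + √5366449] = 1194.7799

Kővári–Sós–Turán: let r_1, ..., r_73 be the row sums and z = Σ r_i the total number of 1s. Each pair of columns can share at most one row with both entries 1 (else a 2×2 all-ones block appears), so Σ_i C(r_i, 2) ≤ C(136, 2) = 9180. By convexity Σ_i C(r_i, 2) ≥ 73·C(z/73, 2) = z(z − 73)/(2·73), giving z² − 73z − 73·136·135 ≤ 0 and hence z ≤ (1/2)[73 + √(5329 + 4·1340280)] = (1/2)[73 + √5366449] ≈ (1/2)(73 + 2316.5597) = 1194.7799.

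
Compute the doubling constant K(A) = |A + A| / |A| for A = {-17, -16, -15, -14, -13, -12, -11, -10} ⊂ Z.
K = |A + A| / |A| = 15/8

Enumerate A + A = {a + b : a, b ∈ A}. With |A| = 8, there are |A|^2 = 64 ordered sum pairs; collecting distinct values, A + A = {-34, -33, -32, -31, -30, -29, -28, -27, -26, -25, -24, -23, -22, -21, -20}, so |A + A| = 15. Thus K = 15/8. Here |A + A| = 2|A| − 1 = 15, the minimum possible — so K = 15/8 is minimal, which holds iff A is an arithmetic progression.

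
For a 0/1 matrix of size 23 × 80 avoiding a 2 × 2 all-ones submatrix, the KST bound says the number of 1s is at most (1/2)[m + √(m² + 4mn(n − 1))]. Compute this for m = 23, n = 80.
z(23, 80; 2, 2) ≤ (1/2)[23 + √(23² + 4·23·80·79)] = (1/2)[23 + √581969] = 392.9345

Kővári–Sós–Turán: let r_1, ..., r_23 be the row sums and z = Σ r_i the total number of 1s. Each pair of columns can share at most one row with both entries 1 (else a 2×2 all-ones block appears), so Σ_i C(r_i, 2) ≤ C(80, 2) = 3160. By convexity Σ_i C(r_i, 2) ≥ 23·C(z/23, 2) = z(z − 23)/(2·23), giving z² − 23z − 23·80·79 ≤ 0 and hence z ≤ (1/2)[23 + √(529 + 4·145360)] = (1/2)[23 + √581969] ≈ (1/2)(23 + 762.8689) = 392.9345.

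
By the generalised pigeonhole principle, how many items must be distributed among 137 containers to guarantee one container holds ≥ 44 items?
n = (44 − 1)·137 + 1 = 5892

By the generalised pigeonhole principle, to guarantee some box contains ≥ r objects we need more than (r − 1) · k objects total. Threshold: n = (r − 1) · k + 1. With r = 44 and k = 137: n = 43 · 137 + 1 = 5891 + 1 = 5892. For n = 5891 = 43 · 137, we can put exactly 43 objects in every box, avoiding 44 in any single one — so 5892 is tight.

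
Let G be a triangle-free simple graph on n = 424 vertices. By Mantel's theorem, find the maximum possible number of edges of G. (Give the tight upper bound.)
ex(424, K_3) = ⌊424^2/4⌋ = 44944

Mantel (1907): a triangle-free graph on n vertices has at most ⌊n^2/4⌋ edges, with equality for the complete bipartite graph K_{⌊n/2⌋, ⌈n/2⌉}. For n = 424: ⌊424^2/4⌋ = ⌊179776/4⌋ = 44944. The extremal graph is K_{212, 212}, which has 212·212 = 44944 edges.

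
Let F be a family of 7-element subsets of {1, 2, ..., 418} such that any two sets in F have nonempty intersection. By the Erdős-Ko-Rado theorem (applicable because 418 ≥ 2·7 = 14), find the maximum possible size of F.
max |F| = C(417, 6) = 7043566101936

The Erdős-Ko-Rado theorem states: for n ≥ 2k, an intersecting family of k-subsets of an n-element set has size at most C(n − 1, k − 1), with equality for 'star' families {A ⊆ [n] : |A| = k, i ∈ A} (fix an element i). For n = 418, k = 7: C(417, 6) = 7043566101936.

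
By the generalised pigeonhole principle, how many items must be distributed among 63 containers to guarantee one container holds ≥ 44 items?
n = (44 − 1)·63 + 1 = 2710

By the generalised pigeonhole principle, to guarantee some box contains ≥ r objects we need more than (r − 1) · k objects total. Threshold: n = (r − 1) · k + 1. With r = 44 and k = 63: n = 43 · 63 + 1 = 2709 + 1 = 2710. For n = 2709 = 43 · 63, we can put exactly 43 objects in every box, avoiding 44 in any single one — so 2710 is tight.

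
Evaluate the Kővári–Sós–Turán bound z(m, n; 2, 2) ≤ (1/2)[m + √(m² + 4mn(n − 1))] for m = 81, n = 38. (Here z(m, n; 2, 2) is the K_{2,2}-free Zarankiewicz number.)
z(81, 38; 2, 2) ≤ (1/2)[81 + √(81² + 4·81·38·37)] = (1/2)[81 + √462105] = 380.3915

Kővári–Sós–Turán: let r_1, ..., r_81 be the row sums and z = Σ r_i the total number of 1s. Each pair of columns can share at most one row with both entries 1 (else a 2×2 all-ones block appears), so Σ_i C(r_i, 2) ≤ C(38, 2) = 703. By convexity Σ_i C(r_i, 2) ≥ 81·C(z/81, 2) = z(z − 81)/(2·81), giving z² − 81z − 81·38·37 ≤ 0 and hence z ≤ (1/2)[81 + √(6561 + 4·113886)] = (1/2)[81 + √462105] ≈ (1/2)(81 + 679.7831) = 380.3915.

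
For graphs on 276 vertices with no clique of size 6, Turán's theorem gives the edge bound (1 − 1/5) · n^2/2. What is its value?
Turán density bound = (4/5) · 276^2/2 = 152352/5 ≈ 30470.4

Turán's theorem: ex(n, K_{r+1}) is achieved by the complete r-partite Turán graph T(n, r) with parts as balanced as possible, and is at most (1 − 1/r) · n^2/2. For r = 5, n = 276: the density bound is (4/5) · 76176/2 = 152352/5 ≈ 30470.4. The integer-valued extremum is e(T(276, 5)) = 30470, which is strictly less than the density bound 152352/5 since 5 ∤ 276 (the parts of T(276, 5) cannot all be equal).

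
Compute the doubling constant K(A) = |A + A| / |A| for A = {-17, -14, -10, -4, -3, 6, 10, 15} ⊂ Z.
K = |A + A| / |A| = 31/8

Enumerate A + A = {a + b : a, b ∈ A}. With |A| = 8, there are |A|^2 = 64 ordered sum pairs; collecting distinct values, A + A = {-34, -31, -28, -27, -24, -21, -20, -18, -17, -14, -13, -11, -8, -7, -6, -4, -2, 0, 1, 2, 3, 5, 6, 7, 11, 12, 16, 20, 21, 25, 30}, so |A + A| = 31. Thus K = 31/8. For comparison, the minimum possible |A + A| over all 8-element sets is 2·8 − 1 = 15 (so min K = 15/8), attained only by arithmetic progressions.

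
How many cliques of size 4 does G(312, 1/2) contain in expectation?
E[# K_4] = C(312, 4) · (1/2)^C(4, 2) = 387278970 / 2^6 = 193639485/32 = 6051233.90625

For each 4-subset S of vertices (there are C(312, 4) = 387278970 such S), let X_S = 1 if S induces a K_4 (all C(4, 2) = 6 edges present). Then P(X_S = 1) = (1/2)^6 = 1/64. By linearity of expectation, E[# K_4] = C(312, 4) · (1/2)^6 = 387278970 / 64 = 193639485/32 = 6051233.90625.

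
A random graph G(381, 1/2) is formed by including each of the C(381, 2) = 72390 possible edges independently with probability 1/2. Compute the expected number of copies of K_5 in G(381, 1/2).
E[# K_5] = C(381, 5) · (1/2)^C(5, 2) = 65162792331 / 2^10 ≈ 63635539.385742

For each 5-subset S of vertices (there are C(381, 5) = 65162792331 such S), let X_S = 1 if S induces a K_5 (all C(5, 2) = 10 edges present). Then P(X_S = 1) = (1/2)^10 = 1/1024. By linearity of expectation, E[# K_5] = C(381, 5) · (1/2)^10 = 65162792331 / 1024 ≈ 63635539.385742.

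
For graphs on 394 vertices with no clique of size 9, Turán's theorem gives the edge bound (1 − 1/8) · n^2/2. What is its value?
Turán density bound = (7/8) · 394^2/2 = 271663/4 ≈ 67915.75

Turán's theorem: ex(n, K_{r+1}) is achieved by the complete r-partite Turán graph T(n, r) with parts as balanced as possible, and is at most (1 − 1/r) · n^2/2. For r = 8, n = 394: the density bound is (7/8) · 155236/2 = 271663/4 ≈ 67915.75. The integer-valued extremum is e(T(394, 8)) = 67915, which is strictly less than the density bound 271663/4 since 8 ∤ 394 (the parts of T(394, 8) cannot all be equal).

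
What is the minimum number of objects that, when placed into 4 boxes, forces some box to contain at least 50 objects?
n = (50 − 1)·4 + 1 = 197

By the generalised pigeonhole principle, to guarantee some box contains ≥ r objects we need more than (r − 1) · k objects total. Threshold: n = (r − 1) · k + 1. With r = 50 and k = 4: n = 49 · 4 + 1 = 196 + 1 = 197. For n = 196 = 49 · 4, we can put exactly 49 objects in every box, avoiding 50 in any single one — so 197 is tight.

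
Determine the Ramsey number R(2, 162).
R(2, 162) = 162

R(2, k) = k for all k ≥ 2: in a 2-colouring of K_k, either some edge is red (a red K_2) or all edges are blue (a blue K_k). And K_{161} coloured all-blue has no blue K_162, so R(2, 162) > 161. Hence R(2, 162) = 162.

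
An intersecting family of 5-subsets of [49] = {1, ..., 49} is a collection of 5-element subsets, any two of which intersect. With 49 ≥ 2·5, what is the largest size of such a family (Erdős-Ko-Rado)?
max |F| = C(48, 4) = 194580

The Erdős-Ko-Rado theorem states: for n ≥ 2k, an intersecting family of k-subsets of an n-element set has size at most C(n − 1, k − 1), with equality for 'star' families {A ⊆ [n] : |A| = k, i ∈ A} (fix an element i). For n = 49, k = 5: C(48, 4) = 194580.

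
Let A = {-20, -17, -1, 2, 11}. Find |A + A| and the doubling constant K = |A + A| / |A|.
K = |A + A| / |A| = 14/5

Enumerate A + A = {a + b : a, b ∈ A}. With |A| = 5, there are |A|^2 = 25 ordered sum pairs; collecting distinct values, A + A = {-40, -37, -34, -21, -18, -15, -9, -6, -2, 1, 4, 10, 13, 22}, so |A + A| = 14. Thus K = 14/5. For comparison, the minimum possible |A + A| over all 5-element sets is 2·5 − 1 = 9 (so min K = 9/5), attained only by arithmetic progressions.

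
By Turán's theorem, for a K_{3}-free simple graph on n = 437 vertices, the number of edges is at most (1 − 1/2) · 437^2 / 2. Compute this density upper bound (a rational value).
Turán density bound = (1/2) · 437^2/2 = 190969/4 ≈ 47742.25

Turán's theorem: ex(n, K_{r+1}) is achieved by the complete r-partite Turán graph T(n, r) with parts as balanced as possible, and is at most (1 − 1/r) · n^2/2. For r = 2, n = 437: the density bound is (1/2) · 190969/2 = 190969/4 ≈ 47742.25. The integer-valued extremum is e(T(437, 2)) = 47742, which is strictly less than the density bound 190969/4 since 2 ∤ 437 (the parts of T(437, 2) cannot all be equal).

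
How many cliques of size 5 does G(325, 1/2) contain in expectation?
E[# K_5] = C(325, 5) · (1/2)^C(5, 2) = 29296150065 / 2^10 ≈ 28609521.547852

For each 5-subset S of vertices (there are C(325, 5) = 29296150065 such S), let X_S = 1 if S induces a K_5 (all C(5, 2) = 10 edges present). Then P(X_S = 1) = (1/2)^10 = 1/1024. By linearity of expectation, E[# K_5] = C(325, 5) · (1/2)^10 = 29296150065 / 1024 ≈ 28609521.547852.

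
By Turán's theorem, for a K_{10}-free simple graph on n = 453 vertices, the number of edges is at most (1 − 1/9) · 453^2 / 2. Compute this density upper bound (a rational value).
Turán density bound = (8/9) · 453^2/2 = 91204

Turán's theorem: ex(n, K_{r+1}) is achieved by the complete r-partite Turán graph T(n, r) with parts as balanced as possible, and is at most (1 − 1/r) · n^2/2. For r = 9, n = 453: the density bound is (8/9) · 205209/2 = 91204. The integer-valued extremum is e(T(453, 9)) = 91203, which is strictly less than the density bound 91204 since 9 ∤ 453 (the parts of T(453, 9) cannot all be equal).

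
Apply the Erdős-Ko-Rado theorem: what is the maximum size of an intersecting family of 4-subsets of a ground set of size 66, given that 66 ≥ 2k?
max |F| = C(65, 3) = 43680

The Erdős-Ko-Rado theorem states: for n ≥ 2k, an intersecting family of k-subsets of an n-element set has size at most C(n − 1, k − 1), with equality for 'star' families {A ⊆ [n] : |A| = k, i ∈ A} (fix an element i). For n = 66, k = 4: C(65, 3) = 43680.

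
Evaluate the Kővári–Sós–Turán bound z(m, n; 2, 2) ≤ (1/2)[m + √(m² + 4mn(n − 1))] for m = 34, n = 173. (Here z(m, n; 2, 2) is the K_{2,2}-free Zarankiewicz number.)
z(34, 173; 2, 2) ≤ (1/2)[34 + √(34² + 4·34·173·172)] = (1/2)[34 + √4047972] = 1022.9786

Kővári–Sós–Turán: let r_1, ..., r_34 be the row sums and z = Σ r_i the total number of 1s. Each pair of columns can share at most one row with both entries 1 (else a 2×2 all-ones block appears), so Σ_i C(r_i, 2) ≤ C(173, 2) = 14878. By convexity Σ_i C(r_i, 2) ≥ 34·C(z/34, 2) = z(z − 34)/(2·34), giving z² − 34z − 34·173·172 ≤ 0 and hence z ≤ (1/2)[34 + √(1156 + 4·1011704)] = (1/2)[34 + √4047972] ≈ (1/2)(34 + 2011.9573) = 1022.9786.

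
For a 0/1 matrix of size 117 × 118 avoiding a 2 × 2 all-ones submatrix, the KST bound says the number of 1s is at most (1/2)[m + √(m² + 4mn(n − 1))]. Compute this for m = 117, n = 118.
z(117, 118; 2, 2) ≤ (1/2)[117 + √(117² + 4·117·118·117)] = (1/2)[117 + √6474897] = 1330.7909

Kővári–Sós–Turán: let r_1, ..., r_117 be the row sums and z = Σ r_i the total number of 1s. Each pair of columns can share at most one row with both entries 1 (else a 2×2 all-ones block appears), so Σ_i C(r_i, 2) ≤ C(118, 2) = 6903. By convexity Σ_i C(r_i, 2) ≥ 117·C(z/117, 2) = z(z − 117)/(2·117), giving z² − 117z − 117·118·117 ≤ 0 and hence z ≤ (1/2)[117 + √(13689 + 4·1615302)] = (1/2)[117 + √6474897] ≈ (1/2)(117 + 2544.5819) = 1330.7909.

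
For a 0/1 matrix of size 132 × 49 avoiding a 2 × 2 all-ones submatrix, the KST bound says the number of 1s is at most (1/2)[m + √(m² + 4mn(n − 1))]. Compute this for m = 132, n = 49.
z(132, 49; 2, 2) ≤ (1/2)[132 + √(132² + 4·132·49·48)] = (1/2)[132 + √1259280] = 627.0882

Kővári–Sós–Turán: let r_1, ..., r_132 be the row sums and z = Σ r_i the total number of 1s. Each pair of columns can share at most one row with both entries 1 (else a 2×2 all-ones block appears), so Σ_i C(r_i, 2) ≤ C(49, 2) = 1176. By convexity Σ_i C(r_i, 2) ≥ 132·C(z/132, 2) = z(z − 132)/(2·132), giving z² − 132z − 132·49·48 ≤ 0 and hence z ≤ (1/2)[132 + √(17424 + 4·310464)] = (1/2)[132 + √1259280] ≈ (1/2)(132 + 1122.1765) = 627.0882.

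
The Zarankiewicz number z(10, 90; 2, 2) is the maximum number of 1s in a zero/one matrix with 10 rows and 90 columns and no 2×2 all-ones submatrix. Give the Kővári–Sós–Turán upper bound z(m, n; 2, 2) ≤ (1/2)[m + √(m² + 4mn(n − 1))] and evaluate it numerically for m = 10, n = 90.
z(10, 90; 2, 2) ≤ (1/2)[10 + √(10² + 4·10·90·89)] = (1/2)[10 + √320500] = 288.0636

Kővári–Sós–Turán: let r_1, ..., r_10 be the row sums and z = Σ r_i the total number of 1s. Each pair of columns can share at most one row with both entries 1 (else a 2×2 all-ones block appears), so Σ_i C(r_i, 2) ≤ C(90, 2) = 4005. By convexity Σ_i C(r_i, 2) ≥ 10·C(z/10, 2) = z(z − 10)/(2·10), giving z² − 10z − 10·90·89 ≤ 0 and hence z ≤ (1/2)[10 + √(100 + 4·80100)] = (1/2)[10 + √320500] ≈ (1/2)(10 + 566.1272) = 288.0636.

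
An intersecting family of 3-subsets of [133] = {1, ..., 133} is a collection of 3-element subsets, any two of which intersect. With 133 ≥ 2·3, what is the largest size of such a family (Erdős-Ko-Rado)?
max |F| = C(132, 2) = 8646

Erdős-Ko-Rado (1961): when n ≥ 2k, max |F| = C(n−1, k−1). The bound is attained by the star {A : i ∈ A} for any fixed i ∈ [n]. Here C(133−1, 3−1) = C(132, 2) = 8646.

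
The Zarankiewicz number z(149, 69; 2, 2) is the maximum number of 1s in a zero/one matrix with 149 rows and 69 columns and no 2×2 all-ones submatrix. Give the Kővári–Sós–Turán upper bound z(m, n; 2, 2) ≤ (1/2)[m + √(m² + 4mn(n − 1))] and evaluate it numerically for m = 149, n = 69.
z(149, 69; 2, 2) ≤ (1/2)[149 + √(149² + 4·149·69·68)] = (1/2)[149 + √2818633] = 913.9392

Kővári–Sós–Turán: let r_1, ..., r_149 be the row sums and z = Σ r_i the total number of 1s. Each pair of columns can share at most one row with both entries 1 (else a 2×2 all-ones block appears), so Σ_i C(r_i, 2) ≤ C(69, 2) = 2346. By convexity Σ_i C(r_i, 2) ≥ 149·C(z/149, 2) = z(z − 149)/(2·149), giving z² − 149z − 149·69·68 ≤ 0 and hence z ≤ (1/2)[149 + √(22201 + 4·699108)] = (1/2)[149 + √2818633] ≈ (1/2)(149 + 1678.8785) = 913.9392.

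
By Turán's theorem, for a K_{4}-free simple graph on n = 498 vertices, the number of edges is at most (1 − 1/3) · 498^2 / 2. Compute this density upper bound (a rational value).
Turán density bound = (2/3) · 498^2/2 = 82668

Turán's theorem: ex(n, K_{r+1}) is achieved by the complete r-partite Turán graph T(n, r) with parts as balanced as possible, and is at most (1 − 1/r) · n^2/2. For r = 3, n = 498: the density bound is (2/3) · 248004/2 = 82668. Since 3 ∣ 498, the Turán graph T(498, 3) has parts of equal size 166, and its edge count e(T(498, 3)) = 82668 attains the density bound exactly.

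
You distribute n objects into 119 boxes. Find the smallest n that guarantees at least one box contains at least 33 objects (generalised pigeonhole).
n = (33 − 1)·119 + 1 = 3809

By the generalised pigeonhole principle, to guarantee some box contains ≥ r objects we need more than (r − 1) · k objects total. Threshold: n = (r − 1) · k + 1. With r = 33 and k = 119: n = 32 · 119 + 1 = 3808 + 1 = 3809. For n = 3808 = 32 · 119, we can put exactly 32 objects in every box, avoiding 33 in any single one — so 3809 is tight.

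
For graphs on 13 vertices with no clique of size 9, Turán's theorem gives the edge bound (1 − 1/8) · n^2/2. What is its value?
Turán density bound = (7/8) · 13^2/2 = 1183/16 ≈ 73.9375

Turán's theorem: ex(n, K_{r+1}) is achieved by the complete r-partite Turán graph T(n, r) with parts as balanced as possible, and is at most (1 − 1/r) · n^2/2. For r = 8, n = 13: the density bound is (7/8) · 169/2 = 1183/16 ≈ 73.9375. The integer-valued extremum is e(T(13, 8)) = 73, which is strictly less than the density bound 1183/16 since 8 ∤ 13 (the parts of T(13, 8) cannot all be equal).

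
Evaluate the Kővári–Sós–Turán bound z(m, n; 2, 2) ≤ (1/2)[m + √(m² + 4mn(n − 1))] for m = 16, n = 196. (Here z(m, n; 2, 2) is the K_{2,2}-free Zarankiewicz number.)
z(16, 196; 2, 2) ≤ (1/2)[16 + √(16² + 4·16·196·195)] = (1/2)[16 + √2446336] = 790.0384

Kővári–Sós–Turán: let r_1, ..., r_16 be the row sums and z = Σ r_i the total number of 1s. Each pair of columns can share at most one row with both entries 1 (else a 2×2 all-ones block appears), so Σ_i C(r_i, 2) ≤ C(196, 2) = 19110. By convexity Σ_i C(r_i, 2) ≥ 16·C(z/16, 2) = z(z − 16)/(2·16), giving z² − 16z − 16·196·195 ≤ 0 and hence z ≤ (1/2)[16 + √(256 + 4·611520)] = (1/2)[16 + √2446336] ≈ (1/2)(16 + 1564.0767) = 790.0384.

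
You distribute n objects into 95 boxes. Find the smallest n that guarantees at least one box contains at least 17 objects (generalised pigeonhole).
n = (17 − 1)·95 + 1 = 1521

By the generalised pigeonhole principle, to guarantee some box contains ≥ r objects we need more than (r − 1) · k objects total. Threshold: n = (r − 1) · k + 1. With r = 17 and k = 95: n = 16 · 95 + 1 = 1520 + 1 = 1521. For n = 1520 = 16 · 95, we can put exactly 16 objects in every box, avoiding 17 in any single one — so 1521 is tight.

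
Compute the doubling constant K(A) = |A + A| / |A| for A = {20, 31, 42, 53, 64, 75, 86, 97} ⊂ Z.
K = |A + A| / |A| = 15/8

Enumerate A + A = {a + b : a, b ∈ A}. With |A| = 8, there are |A|^2 = 64 ordered sum pairs; collecting distinct values, A + A = {40, 51, 62, 73, 84, 95, 106, 117, 128, 139, 150, 161, 172, 183, 194}, so |A + A| = 15. Thus K = 15/8. Here |A + A| = 2|A| − 1 = 15, the minimum possible — so K = 15/8 is minimal, which holds iff A is an arithmetic progression.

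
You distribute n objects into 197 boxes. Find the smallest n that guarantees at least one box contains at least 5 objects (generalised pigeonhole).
n = (5 − 1)·197 + 1 = 789

By the generalised pigeonhole principle, to guarantee some box contains ≥ r objects we need more than (r − 1) · k objects total. Threshold: n = (r − 1) · k + 1. With r = 5 and k = 197: n = 4 · 197 + 1 = 788 + 1 = 789. For n = 788 = 4 · 197, we can put exactly 4 objects in every box, avoiding 5 in any single one — so 789 is tight.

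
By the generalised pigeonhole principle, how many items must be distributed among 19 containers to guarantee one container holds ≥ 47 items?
n = (47 − 1)·19 + 1 = 875

By the generalised pigeonhole principle, to guarantee some box contains ≥ r objects we need more than (r − 1) · k objects total. Threshold: n = (r − 1) · k + 1. With r = 47 and k = 19: n = 46 · 19 + 1 = 874 + 1 = 875. For n = 874 = 46 · 19, we can put exactly 46 objects in every box, avoiding 47 in any single one — so 875 is tight.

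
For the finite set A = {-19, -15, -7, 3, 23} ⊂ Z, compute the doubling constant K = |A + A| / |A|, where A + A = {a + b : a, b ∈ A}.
K = |A + A| / |A| = 15/5 = 3

Enumerate A + A = {a + b : a, b ∈ A}. With |A| = 5, there are |A|^2 = 25 ordered sum pairs; collecting distinct values, A + A = {-38, -34, -30, -26, -22, -16, -14, -12, -4, 4, 6, 8, 16, 26, 46}, so |A + A| = 15. Thus K = 15/5 = 3. For comparison, the minimum possible |A + A| over all 5-element sets is 2·5 − 1 = 9 (so min K = 9/5), attained only by arithmetic progressions.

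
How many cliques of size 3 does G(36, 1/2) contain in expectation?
E[# K_3] = C(36, 3) · (1/2)^C(3, 2) = 7140 / 2^3 = 1785/2 = 892.5

For each 3-subset S of vertices (there are C(36, 3) = 7140 such S), let X_S = 1 if S induces a K_3 (all C(3, 2) = 3 edges present). Then P(X_S = 1) = (1/2)^3 = 1/8. By linearity of expectation, E[# K_3] = C(36, 3) · (1/2)^3 = 7140 / 8 = 1785/2 = 892.5.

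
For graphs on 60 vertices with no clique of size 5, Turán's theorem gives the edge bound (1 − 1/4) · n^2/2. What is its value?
Turán density bound = (3/4) · 60^2/2 = 1350

Turán's theorem: ex(n, K_{r+1}) is achieved by the complete r-partite Turán graph T(n, r) with parts as balanced as possible, and is at most (1 − 1/r) · n^2/2. For r = 4, n = 60: the density bound is (3/4) · 3600/2 = 1350. Since 4 ∣ 60, the Turán graph T(60, 4) has parts of equal size 15, and its edge count e(T(60, 4)) = 1350 attains the density bound exactly.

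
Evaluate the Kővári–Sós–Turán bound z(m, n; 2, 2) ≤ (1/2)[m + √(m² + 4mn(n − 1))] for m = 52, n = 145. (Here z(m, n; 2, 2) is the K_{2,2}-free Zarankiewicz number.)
z(52, 145; 2, 2) ≤ (1/2)[52 + √(52² + 4·52·145·144)] = (1/2)[52 + √4345744] = 1068.3224

Kővári–Sós–Turán: let r_1, ..., r_52 be the row sums and z = Σ r_i the total number of 1s. Each pair of columns can share at most one row with both entries 1 (else a 2×2 all-ones block appears), so Σ_i C(r_i, 2) ≤ C(145, 2) = 10440. By convexity Σ_i C(r_i, 2) ≥ 52·C(z/52, 2) = z(z − 52)/(2·52), giving z² − 52z − 52·145·144 ≤ 0 and hence z ≤ (1/2)[52 + √(2704 + 4·1085760)] = (1/2)[52 + √4345744] ≈ (1/2)(52 + 2084.6448) = 1068.3224.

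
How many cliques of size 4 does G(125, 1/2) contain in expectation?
E[# K_4] = C(125, 4) · (1/2)^C(4, 2) = 9691375 / 2^6 = 151427.734375

For each 4-subset S of vertices (there are C(125, 4) = 9691375 such S), let X_S = 1 if S induces a K_4 (all C(4, 2) = 6 edges present). Then P(X_S = 1) = (1/2)^6 = 1/64. By linearity of expectation, E[# K_4] = C(125, 4) · (1/2)^6 = 9691375 / 64 = 151427.734375.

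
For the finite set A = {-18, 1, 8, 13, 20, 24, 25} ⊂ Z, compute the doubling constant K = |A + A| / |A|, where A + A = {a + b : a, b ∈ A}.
K = |A + A| / |A| = 24/7

Enumerate A + A = {a + b : a, b ∈ A}. With |A| = 7, there are |A|^2 = 49 ordered sum pairs; collecting distinct values, A + A = {-36, -17, -10, -5, 2, 6, 7, 9, 14, 16, 21, 25, 26, 28, 32, 33, 37, 38, 40, 44, 45, 48, 49, 50}, so |A + A| = 24. Thus K = 24/7. For comparison, the minimum possible |A + A| over all 7-element sets is 2·7 − 1 = 13 (so min K = 13/7), attained only by arithmetic progressions.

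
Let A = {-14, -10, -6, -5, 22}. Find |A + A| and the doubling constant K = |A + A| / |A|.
K = |A + A| / |A| = 14/5

Enumerate A + A = {a + b : a, b ∈ A}. With |A| = 5, there are |A|^2 = 25 ordered sum pairs; collecting distinct values, A + A = {-28, -24, -20, -19, -16, -15, -12, -11, -10, 8, 12, 16, 17, 44}, so |A + A| = 14. Thus K = 14/5. For comparison, the minimum possible |A + A| over all 5-element sets is 2·5 − 1 = 9 (so min K = 9/5), attained only by arithmetic progressions.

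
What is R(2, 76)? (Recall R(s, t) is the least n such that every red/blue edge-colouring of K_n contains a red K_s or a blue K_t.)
R(2, 76) = 76

R(2, k) = k for all k ≥ 2: in a 2-colouring of K_k, either some edge is red (a red K_2) or all edges are blue (a blue K_k). And K_{75} coloured all-blue has no blue K_76, so R(2, 76) > 75. Hence R(2, 76) = 76.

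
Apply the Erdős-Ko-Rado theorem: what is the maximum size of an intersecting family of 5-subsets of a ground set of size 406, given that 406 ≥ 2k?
max |F| = C(405, 4) = 1104475905

The Erdős-Ko-Rado theorem states: for n ≥ 2k, an intersecting family of k-subsets of an n-element set has size at most C(n − 1, k − 1), with equality for 'star' families {A ⊆ [n] : |A| = k, i ∈ A} (fix an element i). For n = 406, k = 5: C(405, 4) = 1104475905.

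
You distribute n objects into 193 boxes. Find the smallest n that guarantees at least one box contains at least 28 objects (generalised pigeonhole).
n = (28 − 1)·193 + 1 = 5212

By the generalised pigeonhole principle, to guarantee some box contains ≥ r objects we need more than (r − 1) · k objects total. Threshold: n = (r − 1) · k + 1. With r = 28 and k = 193: n = 27 · 193 + 1 = 5211 + 1 = 5212. For n = 5211 = 27 · 193, we can put exactly 27 objects in every box, avoiding 28 in any single one — so 5212 is tight.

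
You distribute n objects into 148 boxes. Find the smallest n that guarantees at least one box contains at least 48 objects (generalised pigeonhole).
n = (48 − 1)·148 + 1 = 6957

By the generalised pigeonhole principle, to guarantee some box contains ≥ r objects we need more than (r − 1) · k objects total. Threshold: n = (r − 1) · k + 1. With r = 48 and k = 148: n = 47 · 148 + 1 = 6956 + 1 = 6957. For n = 6956 = 47 · 148, we can put exactly 47 objects in every box, avoiding 48 in any single one — so 6957 is tight.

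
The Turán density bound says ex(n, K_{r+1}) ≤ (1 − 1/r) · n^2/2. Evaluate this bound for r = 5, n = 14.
Turán density bound = (4/5) · 14^2/2 = 392/5 ≈ 78.4

Turán's theorem: ex(n, K_{r+1}) is achieved by the complete r-partite Turán graph T(n, r) with parts as balanced as possible, and is at most (1 − 1/r) · n^2/2. For r = 5, n = 14: the density bound is (4/5) · 196/2 = 392/5 ≈ 78.4. The integer-valued extremum is e(T(14, 5)) = 78, which is strictly less than the density bound 392/5 since 5 ∤ 14 (the parts of T(14, 5) cannot all be equal).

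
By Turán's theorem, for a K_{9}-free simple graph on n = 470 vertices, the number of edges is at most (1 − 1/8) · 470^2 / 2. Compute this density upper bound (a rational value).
Turán density bound = (7/8) · 470^2/2 = 386575/4 ≈ 96643.75

Turán's theorem: ex(n, K_{r+1}) is achieved by the complete r-partite Turán graph T(n, r) with parts as balanced as possible, and is at most (1 − 1/r) · n^2/2. For r = 8, n = 470: the density bound is (7/8) · 220900/2 = 386575/4 ≈ 96643.75. The integer-valued extremum is e(T(470, 8)) = 96643, which is strictly less than the density bound 386575/4 since 8 ∤ 470 (the parts of T(470, 8) cannot all be equal).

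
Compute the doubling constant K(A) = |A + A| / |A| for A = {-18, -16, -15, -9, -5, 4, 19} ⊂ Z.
K = |A + A| / |A| = 27/7

Enumerate A + A = {a + b : a, b ∈ A}. With |A| = 7, there are |A|^2 = 49 ordered sum pairs; collecting distinct values, A + A = {-36, -34, -33, -32, -31, -30, -27, -25, -24, -23, -21, -20, -18, -14, -12, -11, -10, -5, -1, 1, 3, 4, 8, 10, 14, 23, 38}, so |A + A| = 27. Thus K = 27/7. For comparison, the minimum possible |A + A| over all 7-element sets is 2·7 − 1 = 13 (so min K = 13/7), attained only by arithmetic progressions.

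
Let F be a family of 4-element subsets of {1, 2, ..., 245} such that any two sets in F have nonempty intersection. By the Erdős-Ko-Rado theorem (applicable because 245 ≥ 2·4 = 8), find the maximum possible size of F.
max |F| = C(244, 3) = 2391444

The Erdős-Ko-Rado theorem states: for n ≥ 2k, an intersecting family of k-subsets of an n-element set has size at most C(n − 1, k − 1), with equality for 'star' families {A ⊆ [n] : |A| = k, i ∈ A} (fix an element i). For n = 245, k = 4: C(244, 3) = 2391444.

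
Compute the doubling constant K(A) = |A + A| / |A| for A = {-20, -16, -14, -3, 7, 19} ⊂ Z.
K = |A + A| / |A| = 21/6 = 7/2

Enumerate A + A = {a + b : a, b ∈ A}. With |A| = 6, there are |A|^2 = 36 ordered sum pairs; collecting distinct values, A + A = {-40, -36, -34, -32, -30, -28, -23, -19, -17, -13, -9, -7, -6, -1, 3, 4, 5, 14, 16, 26, 38}, so |A + A| = 21. Thus K = 21/6 = 7/2. For comparison, the minimum possible |A + A| over all 6-element sets is 2·6 − 1 = 11 (so min K = 11/6), attained only by arithmetic progressions.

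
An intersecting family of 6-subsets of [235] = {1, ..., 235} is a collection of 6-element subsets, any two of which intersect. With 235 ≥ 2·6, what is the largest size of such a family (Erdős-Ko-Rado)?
max |F| = C(234, 5) = 5600390796

Erdős-Ko-Rado (1961): when n ≥ 2k, max |F| = C(n−1, k−1). The bound is attained by the star {A : i ∈ A} for any fixed i ∈ [n]. Here C(235−1, 6−1) = C(234, 5) = 5600390796.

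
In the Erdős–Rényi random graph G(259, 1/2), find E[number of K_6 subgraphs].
E[# K_6] = C(259, 6) · (1/2)^C(6, 2) = 395488590784 / 2^15 = 6179509231/512 ≈ 12069353.966797

For each 6-subset S of vertices (there are C(259, 6) = 395488590784 such S), let X_S = 1 if S induces a K_6 (all C(6, 2) = 15 edges present). Then P(X_S = 1) = (1/2)^15 = 1/32768. By linearity of expectation, E[# K_6] = C(259, 6) · (1/2)^15 = 395488590784 / 32768 = 6179509231/512 ≈ 12069353.966797.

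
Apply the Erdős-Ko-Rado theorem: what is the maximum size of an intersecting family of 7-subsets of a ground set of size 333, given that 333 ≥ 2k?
max |F| = C(332, 6) = 1777317492412

Erdős-Ko-Rado (1961): when n ≥ 2k, max |F| = C(n−1, k−1). The bound is attained by the star {A : i ∈ A} for any fixed i ∈ [n]. Here C(333−1, 7−1) = C(332, 6) = 1777317492412.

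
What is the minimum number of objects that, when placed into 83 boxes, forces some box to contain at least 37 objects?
n = (37 − 1)·83 + 1 = 2989

By the generalised pigeonhole principle, to guarantee some box contains ≥ r objects we need more than (r − 1) · k objects total. Threshold: n = (r − 1) · k + 1. With r = 37 and k = 83: n = 36 · 83 + 1 = 2988 + 1 = 2989. For n = 2988 = 36 · 83, we can put exactly 36 objects in every box, avoiding 37 in any single one — so 2989 is tight.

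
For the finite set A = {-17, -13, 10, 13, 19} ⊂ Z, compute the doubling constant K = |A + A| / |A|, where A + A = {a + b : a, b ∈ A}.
K = |A + A| / |A| = 15/5 = 3

Enumerate A + A = {a + b : a, b ∈ A}. With |A| = 5, there are |A|^2 = 25 ordered sum pairs; collecting distinct values, A + A = {-34, -30, -26, -7, -4, -3, 0, 2, 6, 20, 23, 26, 29, 32, 38}, so |A + A| = 15. Thus K = 15/5 = 3. For comparison, the minimum possible |A + A| over all 5-element sets is 2·5 − 1 = 9 (so min K = 9/5), attained only by arithmetic progressions.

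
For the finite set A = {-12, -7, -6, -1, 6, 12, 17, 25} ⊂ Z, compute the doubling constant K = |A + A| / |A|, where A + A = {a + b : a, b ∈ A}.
K = |A + A| / |A| = 29/8

Enumerate A + A = {a + b : a, b ∈ A}. With |A| = 8, there are |A|^2 = 64 ordered sum pairs; collecting distinct values, A + A = {-24, -19, -18, -14, -13, -12, -8, -7, -6, -2, -1, 0, 5, 6, 10, 11, 12, 13, 16, 18, 19, 23, 24, 29, 31, 34, 37, 42, 50}, so |A + A| = 29. Thus K = 29/8. For comparison, the minimum possible |A + A| over all 8-element sets is 2·8 − 1 = 15 (so min K = 15/8), attained only by arithmetic progressions.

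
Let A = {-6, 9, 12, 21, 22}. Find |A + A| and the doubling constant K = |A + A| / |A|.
K = |A + A| / |A| = 15/5 = 3

Enumerate A + A = {a + b : a, b ∈ A}. With |A| = 5, there are |A|^2 = 25 ordered sum pairs; collecting distinct values, A + A = {-12, 3, 6, 15, 16, 18, 21, 24, 30, 31, 33, 34, 42, 43, 44}, so |A + A| = 15. Thus K = 15/5 = 3. For comparison, the minimum possible |A + A| over all 5-element sets is 2·5 − 1 = 9 (so min K = 9/5), attained only by arithmetic progressions.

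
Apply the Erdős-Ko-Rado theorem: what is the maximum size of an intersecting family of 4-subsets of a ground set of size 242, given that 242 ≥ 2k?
max |F| = C(241, 3) = 2303960

Erdős-Ko-Rado (1961): when n ≥ 2k, max |F| = C(n−1, k−1). The bound is attained by the star {A : i ∈ A} for any fixed i ∈ [n]. Here C(242−1, 4−1) = C(241, 3) = 2303960.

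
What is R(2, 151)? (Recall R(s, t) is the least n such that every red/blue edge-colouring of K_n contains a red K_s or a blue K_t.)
R(2, 151) = 151

R(2, k) = k for all k ≥ 2: in a 2-colouring of K_k, either some edge is red (a red K_2) or all edges are blue (a blue K_k). And K_{150} coloured all-blue has no blue K_151, so R(2, 151) > 150. Hence R(2, 151) = 151.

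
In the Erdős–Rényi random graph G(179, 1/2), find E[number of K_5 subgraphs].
E[# K_5] = C(179, 5) · (1/2)^C(5, 2) = 1447490660 / 2^10 = 361872665/256 ≈ 1413565.097656

For each 5-subset S of vertices (there are C(179, 5) = 1447490660 such S), let X_S = 1 if S induces a K_5 (all C(5, 2) = 10 edges present). Then P(X_S = 1) = (1/2)^10 = 1/1024. By linearity of expectation, E[# K_5] = C(179, 5) · (1/2)^10 = 1447490660 / 1024 = 361872665/256 ≈ 1413565.097656.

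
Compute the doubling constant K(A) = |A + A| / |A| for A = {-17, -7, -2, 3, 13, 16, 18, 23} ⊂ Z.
K = |A + A| / |A| = 24/8 = 3

Enumerate A + A = {a + b : a, b ∈ A}. With |A| = 8, there are |A|^2 = 64 ordered sum pairs; collecting distinct values, A + A = {-34, -24, -19, -14, -9, -4, -1, 1, 6, 9, 11, 14, 16, 19, 21, 26, 29, 31, 32, 34, 36, 39, 41, 46}, so |A + A| = 24. Thus K = 24/8 = 3. For comparison, the minimum possible |A + A| over all 8-element sets is 2·8 − 1 = 15 (so min K = 15/8), attained only by arithmetic progressions.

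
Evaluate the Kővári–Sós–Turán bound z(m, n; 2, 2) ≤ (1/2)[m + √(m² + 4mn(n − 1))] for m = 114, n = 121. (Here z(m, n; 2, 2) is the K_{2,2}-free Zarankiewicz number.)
z(114, 121; 2, 2) ≤ (1/2)[114 + √(114² + 4·114·121·120)] = (1/2)[114 + √6634116] = 1344.8389

Kővári–Sós–Turán: let r_1, ..., r_114 be the row sums and z = Σ r_i the total number of 1s. Each pair of columns can share at most one row with both entries 1 (else a 2×2 all-ones block appears), so Σ_i C(r_i, 2) ≤ C(121, 2) = 7260. By convexity Σ_i C(r_i, 2) ≥ 114·C(z/114, 2) = z(z − 114)/(2·114), giving z² − 114z − 114·121·120 ≤ 0 and hence z ≤ (1/2)[114 + √(12996 + 4·1655280)] = (1/2)[114 + √6634116] ≈ (1/2)(114 + 2575.6778) = 1344.8389.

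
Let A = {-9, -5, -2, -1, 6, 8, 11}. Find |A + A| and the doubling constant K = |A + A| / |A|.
K = |A + A| / |A| = 25/7

Enumerate A + A = {a + b : a, b ∈ A}. With |A| = 7, there are |A|^2 = 49 ordered sum pairs; collecting distinct values, A + A = {-18, -14, -11, -10, -7, -6, -4, -3, -2, -1, 1, 2, 3, 4, 5, 6, 7, 9, 10, 12, 14, 16, 17, 19, 22}, so |A + A| = 25. Thus K = 25/7. For comparison, the minimum possible |A + A| over all 7-element sets is 2·7 − 1 = 13 (so min K = 13/7), attained only by arithmetic progressions.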